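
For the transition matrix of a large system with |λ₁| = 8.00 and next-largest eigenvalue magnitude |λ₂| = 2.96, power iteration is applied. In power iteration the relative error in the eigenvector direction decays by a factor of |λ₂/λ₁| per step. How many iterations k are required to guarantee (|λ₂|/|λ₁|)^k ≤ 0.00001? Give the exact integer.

12

|λ₂/λ₁| = 2.96/8.00 = 0.37000
Need k ≥ ln(0.00001) / ln(0.37000) = -11.5129 / -0.9943 ≈ 11.579
Smallest integer k satisfying the bound: 12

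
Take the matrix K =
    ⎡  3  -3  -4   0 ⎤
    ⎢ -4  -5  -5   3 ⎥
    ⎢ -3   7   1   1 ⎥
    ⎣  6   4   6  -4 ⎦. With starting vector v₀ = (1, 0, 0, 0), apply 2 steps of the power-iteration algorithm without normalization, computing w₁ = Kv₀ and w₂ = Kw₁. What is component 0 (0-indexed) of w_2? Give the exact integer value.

33

w1 = Kv₀ = (3·1 + (-3)·0 + (-4)·0 + 0·0; (-4)·1 + (-5)·0 + (-5)·0 + 3·0; (-3)·1 + 7·0 + 1·0 + 1·0; 6·1 + 4·0 + 6·0 + (-4)·0) = (3, -4, -3, 6)
w2 = Kw1 = (3·3 + (-3)·(-4) + (-4)·(-3) + 0·6; (-4)·3 + (-5)·(-4) + (-5)·(-3) + 3·6; (-3)·3 + 7·(-4) + 1·(-3) + 1·6; 6·3 + 4·(-4) + 6·(-3) + (-4)·6) = (33, 41, -34, -40)
The requested component of w2 is 33.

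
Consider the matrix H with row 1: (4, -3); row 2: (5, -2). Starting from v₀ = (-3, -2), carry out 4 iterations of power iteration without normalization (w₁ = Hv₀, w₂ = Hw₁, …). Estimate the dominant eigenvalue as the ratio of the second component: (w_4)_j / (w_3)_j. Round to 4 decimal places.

w1 = Hv₀ = (-6, -11)
w2 = Hw1 = (9, -8)
w3 = Hw2 = (60, 61)
w4 = Hw3 = (57, 178)
Ratio at component: 178 / 61 = 2.9180

λ ≈ 2.9180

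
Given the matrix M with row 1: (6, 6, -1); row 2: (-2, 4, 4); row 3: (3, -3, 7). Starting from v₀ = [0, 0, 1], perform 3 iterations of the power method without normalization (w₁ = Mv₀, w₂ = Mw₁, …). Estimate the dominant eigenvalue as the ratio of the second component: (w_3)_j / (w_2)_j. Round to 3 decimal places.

w1 = Mv₀ = (-1, 4, 7)
w2 = Mw1 = (11, 46, 34)
w3 = Mw2 = (308, 298, 133)
Ratio at component: 298 / 46 = 6.478

λ ≈ 6.478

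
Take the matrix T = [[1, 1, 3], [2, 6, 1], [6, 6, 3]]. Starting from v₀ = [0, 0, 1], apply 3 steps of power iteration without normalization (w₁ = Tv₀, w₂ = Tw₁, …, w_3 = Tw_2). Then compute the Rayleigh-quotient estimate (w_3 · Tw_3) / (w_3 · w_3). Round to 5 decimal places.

w1 = Tv₀ = (1·0 + 1·0 + 3·1; 2·0 + 6·0 + 1·1; 6·0 + 6·0 + 3·1) = (3, 1, 3)
w2 = Tw1 = (1·3 + 1·1 + 3·3; 2·3 + 6·1 + 1·3; 6·3 + 6·1 + 3·3) = (13, 15, 33)
w3 = Tw2 = (127, 149, 267)
Tw3 = (1077, 1415, 2457)
w3·Tw3 = 127·1077 + 149·1415 + 267·2457 = 1003633; w3·w3 = 127·127 + 149·149 + 267·267 = 109619
λ ≈ 1003633/109619 = 9.15565

λ ≈ 9.15565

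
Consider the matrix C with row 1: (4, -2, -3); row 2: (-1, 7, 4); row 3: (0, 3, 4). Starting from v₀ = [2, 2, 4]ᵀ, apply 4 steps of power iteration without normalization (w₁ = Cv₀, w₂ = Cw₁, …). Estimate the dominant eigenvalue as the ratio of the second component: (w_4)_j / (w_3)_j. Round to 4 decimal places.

w1 = Cv₀ = (4·2 + (-2)·2 + (-3)·4; (-1)·2 + 7·2 + 4·4; 0·2 + 3·2 + 4·4) = (-8, 28, 22)
w2 = Cw1 = (4·(-8) + (-2)·28 + (-3)·22; (-1)·(-8) + 7·28 + 4·22; 0·(-8) + 3·28 + 4·22) = (-154, 292, 172)
w3 = Cw2 = (-1716, 2886, 1564)
w4 = Cw3 = (-17328, 28174, 14914)
Ratio at component: 28174 / 2886 = 9.7623

9.7623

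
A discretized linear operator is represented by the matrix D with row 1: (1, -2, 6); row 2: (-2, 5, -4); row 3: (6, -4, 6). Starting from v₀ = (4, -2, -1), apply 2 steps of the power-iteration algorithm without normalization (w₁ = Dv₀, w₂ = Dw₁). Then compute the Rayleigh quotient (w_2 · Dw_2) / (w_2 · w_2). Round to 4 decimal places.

λ ≈ 12.4120

w1 = Dv₀ = (1·4 + (-2)·(-2) + 6·(-1); (-2)·4 + 5·(-2) + (-4)·(-1); 6·4 + (-4)·(-2) + 6·(-1)) = (2, -14, 26)
w2 = Dw1 = (1·2 + (-2)·(-14) + 6·26; (-2)·2 + 5·(-14) + (-4)·26; 6·2 + (-4)·(-14) + 6·26) = (186, -178, 224)
Dw2 = (1886, -2158, 3172)
w2·Dw2 = 186·1886 + (-178)·(-2158) + 224·3172 = 1445448; w2·w2 = 186·186 + (-178)·(-178) + 224·224 = 116456
λ ≈ 1445448/116456 = 12.4120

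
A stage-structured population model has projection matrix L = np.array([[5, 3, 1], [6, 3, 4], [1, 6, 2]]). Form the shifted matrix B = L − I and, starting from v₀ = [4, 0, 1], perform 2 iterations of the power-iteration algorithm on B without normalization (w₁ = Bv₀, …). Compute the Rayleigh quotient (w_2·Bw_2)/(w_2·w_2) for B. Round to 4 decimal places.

9.1681

B = L − I has rows (4, 3, 1); (6, 2, 4); (1, 6, 1)
w1 = Bv₀ = (4·4 + 3·0 + 1·1; 6·4 + 2·0 + 4·1; 1·4 + 6·0 + 1·1) = (17, 28, 5)
w2 = Bw1 = (4·17 + 3·28 + 1·5; 6·17 + 2·28 + 4·5; 1·17 + 6·28 + 1·5) = (157, 178, 190)
Bw2 = (1352, 2058, 1415)
w2·Bw2 = 847438; w2·w2 = 92433; μ ≈ 847438/92433 = 9.1681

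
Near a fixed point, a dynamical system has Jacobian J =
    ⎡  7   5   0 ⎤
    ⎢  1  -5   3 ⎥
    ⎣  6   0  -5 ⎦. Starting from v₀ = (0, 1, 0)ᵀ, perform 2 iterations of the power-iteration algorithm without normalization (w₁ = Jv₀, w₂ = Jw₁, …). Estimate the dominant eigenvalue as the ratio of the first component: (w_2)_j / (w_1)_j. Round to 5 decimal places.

w1 = Jv₀ = (7·0 + 5·1 + 0·0; 1·0 + (-5)·1 + 3·0; 6·0 + 0·1 + (-5)·0) = (5, -5, 0)
w2 = Jw1 = (7·5 + 5·(-5) + 0·0; 1·5 + (-5)·(-5) + 3·0; 6·5 + 0·(-5) + (-5)·0) = (10, 30, 30)
Ratio at component: 10 / 5 = 2.00000

λ ≈ 2.00000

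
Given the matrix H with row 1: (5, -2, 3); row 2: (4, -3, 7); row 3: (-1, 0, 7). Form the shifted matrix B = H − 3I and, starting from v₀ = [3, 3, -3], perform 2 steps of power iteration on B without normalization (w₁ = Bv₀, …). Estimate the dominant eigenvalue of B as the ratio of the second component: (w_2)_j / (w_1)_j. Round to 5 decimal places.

B = H − 3I has rows (2, -2, 3); (4, -6, 7); (-1, 0, 4)
w1 = Bv₀ = (-9, -27, -15)
w2 = Bw1 = (-9, 21, -51)
Ratio: 21/-27 = -0.77778

μ ≈ -0.77778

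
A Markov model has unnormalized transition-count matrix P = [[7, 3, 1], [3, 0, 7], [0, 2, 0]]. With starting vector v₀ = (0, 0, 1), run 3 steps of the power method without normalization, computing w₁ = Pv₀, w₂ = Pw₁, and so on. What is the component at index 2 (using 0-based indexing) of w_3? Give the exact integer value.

6

w1 = Pv₀ = (7·0 + 3·0 + 1·1; 3·0 + 0·0 + 7·1; 0·0 + 2·0 + 0·1) = (1, 7, 0)
w2 = Pw1 = (7·1 + 3·7 + 1·0; 3·1 + 0·7 + 7·0; 0·1 + 2·7 + 0·0) = (28, 3, 14)
w3 = Pw2 = (219, 182, 6)
The requested component of w3 is 6.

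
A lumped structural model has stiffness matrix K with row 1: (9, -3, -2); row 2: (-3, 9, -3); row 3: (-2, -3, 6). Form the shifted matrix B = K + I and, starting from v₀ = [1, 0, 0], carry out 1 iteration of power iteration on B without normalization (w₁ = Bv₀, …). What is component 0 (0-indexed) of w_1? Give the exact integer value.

10

B = K + I has rows (10, -3, -2); (-3, 10, -3); (-2, -3, 7)
w1 = Bv₀ = (10·1 + (-3)·0 + (-2)·0; (-3)·1 + 10·0 + (-3)·0; (-2)·1 + (-3)·0 + 7·0) = (10, -3, -2)
Requested component of w1: 10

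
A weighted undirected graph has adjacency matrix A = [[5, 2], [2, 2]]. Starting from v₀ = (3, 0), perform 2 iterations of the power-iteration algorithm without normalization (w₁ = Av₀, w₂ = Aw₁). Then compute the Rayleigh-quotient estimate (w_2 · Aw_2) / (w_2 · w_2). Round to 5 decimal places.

λ ≈ 5.99904

w1 = Av₀ = (15, 6)
w2 = Aw1 = (87, 42)
Aw2 = (519, 258)
w2·Aw2 = 87·519 + 42·258 = 55989; w2·w2 = 87·87 + 42·42 = 9333
λ ≈ 55989/9333 = 5.99904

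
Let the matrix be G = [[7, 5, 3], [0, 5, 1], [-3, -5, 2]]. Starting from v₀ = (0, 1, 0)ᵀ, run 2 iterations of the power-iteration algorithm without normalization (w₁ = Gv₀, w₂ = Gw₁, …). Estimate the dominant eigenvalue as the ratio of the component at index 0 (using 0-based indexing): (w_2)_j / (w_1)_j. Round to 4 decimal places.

9.0000

w1 = Gv₀ = (5, 5, -5)
w2 = Gw1 = (45, 20, -50)
Ratio at component: 45 / 5 = 9.0000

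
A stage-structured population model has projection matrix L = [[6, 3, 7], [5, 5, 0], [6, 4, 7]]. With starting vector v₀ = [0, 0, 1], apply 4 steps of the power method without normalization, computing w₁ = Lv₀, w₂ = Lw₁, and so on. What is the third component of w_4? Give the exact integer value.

19509

w1 = Lv₀ = (6·0 + 3·0 + 7·1; 5·0 + 5·0 + 0·1; 6·0 + 4·0 + 7·1) = (7, 0, 7)
w2 = Lw1 = (6·7 + 3·0 + 7·7; 5·7 + 5·0 + 0·7; 6·7 + 4·0 + 7·7) = (91, 35, 91)
w3 = Lw2 = (1288, 630, 1323)
w4 = Lw3 = (18879, 9590, 19509)
The requested component of w4 is 19509.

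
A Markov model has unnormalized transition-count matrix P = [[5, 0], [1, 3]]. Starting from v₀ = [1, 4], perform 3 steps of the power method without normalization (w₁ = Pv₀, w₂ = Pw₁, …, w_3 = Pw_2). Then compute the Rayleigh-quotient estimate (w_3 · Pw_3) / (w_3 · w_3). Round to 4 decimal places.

4.2632

w1 = Pv₀ = (5, 13)
w2 = Pw1 = (25, 44)
w3 = Pw2 = (125, 157)
Pw3 = (625, 596)
w3·Pw3 = 125·625 + 157·596 = 171697; w3·w3 = 125·125 + 157·157 = 40274
λ ≈ 171697/40274 = 4.2632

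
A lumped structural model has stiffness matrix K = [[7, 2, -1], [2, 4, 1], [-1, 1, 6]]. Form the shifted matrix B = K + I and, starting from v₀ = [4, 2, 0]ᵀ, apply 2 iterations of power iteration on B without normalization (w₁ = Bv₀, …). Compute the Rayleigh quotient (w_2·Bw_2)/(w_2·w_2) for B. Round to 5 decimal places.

B = K + I has rows (8, 2, -1); (2, 5, 1); (-1, 1, 7)
w1 = Bv₀ = (8·4 + 2·2 + (-1)·0; 2·4 + 5·2 + 1·0; (-1)·4 + 1·2 + 7·0) = (36, 18, -2)
w2 = Bw1 = (8·36 + 2·18 + (-1)·(-2); 2·36 + 5·18 + 1·(-2); (-1)·36 + 1·18 + 7·(-2)) = (326, 160, -32)
Bw2 = (2960, 1420, -390)
w2·Bw2 = 1204640; w2·w2 = 132900; μ ≈ 1204640/132900 = 9.06426

9.06426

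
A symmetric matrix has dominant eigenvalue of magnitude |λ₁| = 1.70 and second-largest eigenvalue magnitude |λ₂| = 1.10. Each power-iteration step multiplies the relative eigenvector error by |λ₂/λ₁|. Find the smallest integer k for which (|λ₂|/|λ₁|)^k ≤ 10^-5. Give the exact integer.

|λ₂/λ₁| = 1.10/1.70 = 0.64706
Need k ≥ ln(10^-5) / ln(0.64706) = -11.5129 / -0.4353 ≈ 26.447
Smallest integer k satisfying the bound: 27

27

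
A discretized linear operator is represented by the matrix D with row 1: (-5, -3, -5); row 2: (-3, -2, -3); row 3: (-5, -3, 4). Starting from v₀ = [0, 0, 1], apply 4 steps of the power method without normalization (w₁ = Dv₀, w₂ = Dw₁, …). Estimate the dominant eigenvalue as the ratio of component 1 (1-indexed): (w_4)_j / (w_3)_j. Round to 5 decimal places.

-5.33141

w1 = Dv₀ = ((-5)·0 + (-3)·0 + (-5)·1; (-3)·0 + (-2)·0 + (-3)·1; (-5)·0 + (-3)·0 + 4·1) = (-5, -3, 4)
w2 = Dw1 = ((-5)·(-5) + (-3)·(-3) + (-5)·4; (-3)·(-5) + (-2)·(-3) + (-3)·4; (-5)·(-5) + (-3)·(-3) + 4·4) = (14, 9, 50)
w3 = Dw2 = (-347, -210, 103)
w4 = Dw3 = (1850, 1152, 2777)
Ratio at component: 1850 / -347 = -5.33141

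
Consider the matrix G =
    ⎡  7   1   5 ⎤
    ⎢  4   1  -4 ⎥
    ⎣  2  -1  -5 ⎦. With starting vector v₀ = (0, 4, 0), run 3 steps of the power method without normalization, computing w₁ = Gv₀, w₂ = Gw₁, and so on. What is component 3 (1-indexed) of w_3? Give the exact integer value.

w1 = Gv₀ = (7·0 + 1·4 + 5·0; 4·0 + 1·4 + (-4)·0; 2·0 + (-1)·4 + (-5)·0) = (4, 4, -4)
w2 = Gw1 = (7·4 + 1·4 + 5·(-4); 4·4 + 1·4 + (-4)·(-4); 2·4 + (-1)·4 + (-5)·(-4)) = (12, 36, 24)
w3 = Gw2 = (240, -12, -132)
The requested component of w3 is -132.

-132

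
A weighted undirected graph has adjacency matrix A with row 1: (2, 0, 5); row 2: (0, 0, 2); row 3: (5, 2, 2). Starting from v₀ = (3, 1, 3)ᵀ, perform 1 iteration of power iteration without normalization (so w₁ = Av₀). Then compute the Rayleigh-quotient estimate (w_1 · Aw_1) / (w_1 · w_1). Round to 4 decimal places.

7.2783

w1 = Av₀ = (2·3 + 0·1 + 5·3; 0·3 + 0·1 + 2·3; 5·3 + 2·1 + 2·3) = (21, 6, 23)
Aw1 = (157, 46, 163)
w1·Aw1 = 21·157 + 6·46 + 23·163 = 7322; w1·w1 = 21·21 + 6·6 + 23·23 = 1006
λ ≈ 7322/1006 = 7.2783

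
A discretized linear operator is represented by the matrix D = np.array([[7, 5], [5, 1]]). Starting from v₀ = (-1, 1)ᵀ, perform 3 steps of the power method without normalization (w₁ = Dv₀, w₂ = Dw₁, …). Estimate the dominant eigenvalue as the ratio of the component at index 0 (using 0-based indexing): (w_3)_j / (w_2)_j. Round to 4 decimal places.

9.0588

w1 = Dv₀ = (-2, -4)
w2 = Dw1 = (-34, -14)
w3 = Dw2 = (-308, -184)
Ratio at component: -308 / -34 = 9.0588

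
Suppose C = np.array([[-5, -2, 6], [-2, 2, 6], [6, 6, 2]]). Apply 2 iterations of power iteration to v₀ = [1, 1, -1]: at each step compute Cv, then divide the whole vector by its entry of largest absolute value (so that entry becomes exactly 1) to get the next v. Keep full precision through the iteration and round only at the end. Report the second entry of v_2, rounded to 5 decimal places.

0.54015

Cv0 = (-13.000000, -6.000000, 10.000000); divide by -13.000000 → v1 = (1.000000, 0.461538, -0.769231)
Cv1 = (-10.538462, -5.692308, 7.230769); divide by -10.538462 → v2 = (1.000000, 0.540146, -0.686131)
Requested entry of v2: 74/137 = 0.54015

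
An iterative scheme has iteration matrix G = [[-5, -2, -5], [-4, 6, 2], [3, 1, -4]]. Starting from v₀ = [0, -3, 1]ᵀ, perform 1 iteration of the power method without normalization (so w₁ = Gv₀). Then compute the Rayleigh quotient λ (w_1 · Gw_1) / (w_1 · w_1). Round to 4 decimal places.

w1 = Gv₀ = ((-5)·0 + (-2)·(-3) + (-5)·1; (-4)·0 + 6·(-3) + 2·1; 3·0 + 1·(-3) + (-4)·1) = (1, -16, -7)
Gw1 = (62, -114, 15)
w1·Gw1 = 1·62 + (-16)·(-114) + (-7)·15 = 1781; w1·w1 = 1·1 + (-16)·(-16) + (-7)·(-7) = 306
λ ≈ 1781/306 = 5.8203

λ ≈ 5.8203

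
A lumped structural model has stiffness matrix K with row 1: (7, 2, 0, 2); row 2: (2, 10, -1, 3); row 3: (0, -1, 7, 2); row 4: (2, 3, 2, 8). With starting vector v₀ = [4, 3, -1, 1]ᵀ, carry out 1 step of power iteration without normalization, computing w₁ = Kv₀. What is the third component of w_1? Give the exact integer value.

-8

w1 = Kv₀ = (36, 42, -8, 23)
The requested component of w1 is -8.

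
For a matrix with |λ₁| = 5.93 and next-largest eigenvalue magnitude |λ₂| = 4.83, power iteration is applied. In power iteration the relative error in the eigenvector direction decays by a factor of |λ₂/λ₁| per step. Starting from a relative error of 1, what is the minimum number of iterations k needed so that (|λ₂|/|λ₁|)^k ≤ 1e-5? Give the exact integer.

57

|λ₂/λ₁| = 4.83/5.93 = 0.81450
Need k ≥ ln(1e-5) / ln(0.81450) = -11.5129 / -0.2052 ≈ 56.112
Smallest integer k satisfying the bound: 57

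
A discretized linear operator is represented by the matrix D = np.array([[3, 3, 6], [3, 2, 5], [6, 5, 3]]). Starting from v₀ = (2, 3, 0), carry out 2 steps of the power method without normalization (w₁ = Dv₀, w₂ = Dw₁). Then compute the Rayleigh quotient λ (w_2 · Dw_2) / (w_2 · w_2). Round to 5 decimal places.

w1 = Dv₀ = (3·2 + 3·3 + 6·0; 3·2 + 2·3 + 5·0; 6·2 + 5·3 + 3·0) = (15, 12, 27)
w2 = Dw1 = (3·15 + 3·12 + 6·27; 3·15 + 2·12 + 5·27; 6·15 + 5·12 + 3·27) = (243, 204, 231)
Dw2 = (2727, 2292, 3171)
w2·Dw2 = 243·2727 + 204·2292 + 231·3171 = 1862730; w2·w2 = 243·243 + 204·204 + 231·231 = 154026
λ ≈ 1862730/154026 = 12.09361

12.09361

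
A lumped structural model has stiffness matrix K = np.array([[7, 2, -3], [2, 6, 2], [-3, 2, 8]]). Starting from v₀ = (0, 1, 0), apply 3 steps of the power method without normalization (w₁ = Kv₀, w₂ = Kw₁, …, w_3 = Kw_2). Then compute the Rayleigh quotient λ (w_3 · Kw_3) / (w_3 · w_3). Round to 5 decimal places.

8.22614

w1 = Kv₀ = (2, 6, 2)
w2 = Kw1 = (20, 44, 22)
w3 = Kw2 = (162, 348, 204)
Kw3 = (1218, 2820, 1842)
w3·Kw3 = 162·1218 + 348·2820 + 204·1842 = 1554444; w3·w3 = 162·162 + 348·348 + 204·204 = 188964
λ ≈ 1554444/188964 = 8.22614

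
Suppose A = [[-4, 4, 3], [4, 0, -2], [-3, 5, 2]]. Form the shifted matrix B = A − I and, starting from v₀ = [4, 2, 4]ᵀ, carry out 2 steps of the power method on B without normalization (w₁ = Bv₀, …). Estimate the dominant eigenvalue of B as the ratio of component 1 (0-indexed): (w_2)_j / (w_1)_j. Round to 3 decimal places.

B = A − I has rows (-5, 4, 3); (4, -1, -2); (-3, 5, 1)
w1 = Bv₀ = (0, 6, 2)
w2 = Bw1 = (30, -10, 32)
Ratio: -10/6 = -1.667

-1.667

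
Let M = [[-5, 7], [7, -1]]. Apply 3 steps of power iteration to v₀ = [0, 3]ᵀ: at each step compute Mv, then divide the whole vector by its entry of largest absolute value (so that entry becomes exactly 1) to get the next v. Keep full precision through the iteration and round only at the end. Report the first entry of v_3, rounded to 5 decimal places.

Mv0 = (21.000000, -3.000000); divide by 21.000000 → v1 = (1.000000, -0.142857)
Mv1 = (-6.000000, 7.142857); divide by 7.142857 → v2 = (-0.840000, 1.000000)
Mv2 = (11.200000, -6.880000); divide by 11.200000 → v3 = (1.000000, -0.614286)
Requested entry of v3: 1680/1680 = 1.00000

1.00000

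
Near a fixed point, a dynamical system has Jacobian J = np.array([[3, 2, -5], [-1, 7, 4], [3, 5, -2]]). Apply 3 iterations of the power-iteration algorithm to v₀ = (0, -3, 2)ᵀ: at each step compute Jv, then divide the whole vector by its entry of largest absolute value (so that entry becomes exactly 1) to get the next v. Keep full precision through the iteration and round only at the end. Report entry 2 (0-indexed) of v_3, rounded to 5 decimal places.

0.39332

Jv0 = (-16.000000, -13.000000, -19.000000); divide by -19.000000 → v1 = (0.842105, 0.684211, 1.000000)
Jv1 = (-1.105263, 7.947368, 3.947368); divide by 7.947368 → v2 = (-0.139073, 1.000000, 0.496689)
Jv2 = (-0.900662, 9.125828, 3.589404); divide by 9.125828 → v3 = (-0.098694, 1.000000, 0.393324)
Requested entry of v3: -542/-1378 = 0.39332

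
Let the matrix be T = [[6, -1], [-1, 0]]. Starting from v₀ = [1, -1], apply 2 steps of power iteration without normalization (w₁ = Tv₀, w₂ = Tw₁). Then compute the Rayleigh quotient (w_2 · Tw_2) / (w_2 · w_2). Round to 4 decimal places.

λ ≈ 6.1623

w1 = Tv₀ = (6·1 + (-1)·(-1); (-1)·1 + 0·(-1)) = (7, -1)
w2 = Tw1 = (6·7 + (-1)·(-1); (-1)·7 + 0·(-1)) = (43, -7)
Tw2 = (265, -43)
w2·Tw2 = 43·265 + (-7)·(-43) = 11696; w2·w2 = 43·43 + (-7)·(-7) = 1898
λ ≈ 11696/1898 = 6.1623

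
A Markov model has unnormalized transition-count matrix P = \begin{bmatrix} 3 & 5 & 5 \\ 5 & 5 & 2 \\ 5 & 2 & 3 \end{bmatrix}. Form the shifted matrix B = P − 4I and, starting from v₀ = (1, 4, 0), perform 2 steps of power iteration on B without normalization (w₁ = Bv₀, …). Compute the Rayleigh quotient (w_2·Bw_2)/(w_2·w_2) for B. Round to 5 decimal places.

7.38805

B = P − 4I has rows (-1, 5, 5); (5, 1, 2); (5, 2, -1)
w1 = Bv₀ = (19, 9, 13)
w2 = Bw1 = (91, 130, 100)
Bw2 = (1059, 785, 615)
w2·Bw2 = 259919; w2·w2 = 35181; μ ≈ 259919/35181 = 7.38805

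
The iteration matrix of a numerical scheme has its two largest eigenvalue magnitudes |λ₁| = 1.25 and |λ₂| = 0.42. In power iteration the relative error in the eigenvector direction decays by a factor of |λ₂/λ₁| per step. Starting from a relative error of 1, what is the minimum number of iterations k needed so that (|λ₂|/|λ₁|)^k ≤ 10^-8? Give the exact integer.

17

|λ₂/λ₁| = 0.42/1.25 = 0.33600
Need k ≥ ln(10^-8) / ln(0.33600) = -18.4207 / -1.0906 ≈ 16.890
Smallest integer k satisfying the bound: 17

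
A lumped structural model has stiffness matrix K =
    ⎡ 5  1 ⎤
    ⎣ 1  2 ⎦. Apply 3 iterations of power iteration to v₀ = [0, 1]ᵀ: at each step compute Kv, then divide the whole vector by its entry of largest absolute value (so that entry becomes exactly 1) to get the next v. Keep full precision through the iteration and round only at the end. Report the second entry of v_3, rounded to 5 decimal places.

0.42500

Kv0 = (1.000000, 2.000000); divide by 2.000000 → v1 = (0.500000, 1.000000)
Kv1 = (3.500000, 2.500000); divide by 3.500000 → v2 = (1.000000, 0.714286)
Kv2 = (5.714286, 2.428571); divide by 5.714286 → v3 = (1.000000, 0.425000)
Requested entry of v3: 17/40 = 0.42500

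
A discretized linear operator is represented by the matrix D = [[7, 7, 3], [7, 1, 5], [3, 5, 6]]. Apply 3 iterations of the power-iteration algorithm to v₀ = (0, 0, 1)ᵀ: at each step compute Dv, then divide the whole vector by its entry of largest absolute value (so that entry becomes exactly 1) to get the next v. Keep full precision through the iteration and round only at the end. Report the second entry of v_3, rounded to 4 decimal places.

0.8250

Dv0 = (3.00000, 5.00000, 6.00000); divide by 6.00000 → v1 = (0.50000, 0.83333, 1.00000)
Dv1 = (12.33333, 9.33333, 11.66667); divide by 12.33333 → v2 = (1.00000, 0.75676, 0.94595)
Dv2 = (15.13514, 12.48649, 12.45946); divide by 15.13514 → v3 = (1.00000, 0.82500, 0.82321)
Requested entry of v3: 924/1120 = 0.8250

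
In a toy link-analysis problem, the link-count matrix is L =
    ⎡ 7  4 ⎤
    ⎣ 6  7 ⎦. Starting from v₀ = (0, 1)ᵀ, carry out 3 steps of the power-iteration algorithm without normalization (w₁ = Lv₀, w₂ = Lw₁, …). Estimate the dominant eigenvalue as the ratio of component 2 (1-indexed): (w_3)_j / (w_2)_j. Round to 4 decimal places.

11.6027

w1 = Lv₀ = (7·0 + 4·1; 6·0 + 7·1) = (4, 7)
w2 = Lw1 = (7·4 + 4·7; 6·4 + 7·7) = (56, 73)
w3 = Lw2 = (684, 847)
Ratio at component: 847 / 73 = 11.6027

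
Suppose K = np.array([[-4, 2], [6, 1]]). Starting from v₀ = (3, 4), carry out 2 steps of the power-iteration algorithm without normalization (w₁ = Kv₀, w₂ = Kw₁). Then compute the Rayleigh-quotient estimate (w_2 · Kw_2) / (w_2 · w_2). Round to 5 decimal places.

w1 = Kv₀ = ((-4)·3 + 2·4; 6·3 + 1·4) = (-4, 22)
w2 = Kw1 = ((-4)·(-4) + 2·22; 6·(-4) + 1·22) = (60, -2)
Kw2 = (-244, 358)
w2·Kw2 = 60·(-244) + (-2)·358 = -15356; w2·w2 = 60·60 + (-2)·(-2) = 3604
λ ≈ -15356/3604 = -4.26082

λ ≈ -4.26082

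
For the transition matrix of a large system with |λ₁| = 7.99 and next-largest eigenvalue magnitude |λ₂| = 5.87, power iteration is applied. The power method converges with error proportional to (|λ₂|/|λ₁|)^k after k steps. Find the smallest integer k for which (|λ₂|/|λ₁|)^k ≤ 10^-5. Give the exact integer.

38

|λ₂/λ₁| = 5.87/7.99 = 0.73467
Need k ≥ ln(10^-5) / ln(0.73467) = -11.5129 / -0.3083 ≈ 37.339
Smallest integer k satisfying the bound: 38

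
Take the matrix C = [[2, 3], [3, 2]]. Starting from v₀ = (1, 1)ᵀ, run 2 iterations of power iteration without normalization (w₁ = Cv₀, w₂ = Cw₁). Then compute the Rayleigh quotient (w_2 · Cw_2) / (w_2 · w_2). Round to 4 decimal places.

w1 = Cv₀ = (2·1 + 3·1; 3·1 + 2·1) = (5, 5)
w2 = Cw1 = (2·5 + 3·5; 3·5 + 2·5) = (25, 25)
Cw2 = (125, 125)
w2·Cw2 = 25·125 + 25·125 = 6250; w2·w2 = 25·25 + 25·25 = 1250
λ ≈ 6250/1250 = 5.0000

λ ≈ 5.0000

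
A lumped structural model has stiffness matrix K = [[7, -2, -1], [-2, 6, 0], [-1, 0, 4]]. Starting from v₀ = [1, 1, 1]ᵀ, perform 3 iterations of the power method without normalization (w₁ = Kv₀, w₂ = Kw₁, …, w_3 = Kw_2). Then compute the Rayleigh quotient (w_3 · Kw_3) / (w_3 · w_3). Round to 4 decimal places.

w1 = Kv₀ = (7·1 + (-2)·1 + (-1)·1; (-2)·1 + 6·1 + 0·1; (-1)·1 + 0·1 + 4·1) = (4, 4, 3)
w2 = Kw1 = (7·4 + (-2)·4 + (-1)·3; (-2)·4 + 6·4 + 0·3; (-1)·4 + 0·4 + 4·3) = (17, 16, 8)
w3 = Kw2 = (79, 62, 15)
Kw3 = (414, 214, -19)
w3·Kw3 = 79·414 + 62·214 + 15·(-19) = 45689; w3·w3 = 79·79 + 62·62 + 15·15 = 10310
λ ≈ 45689/10310 = 4.4315

λ ≈ 4.4315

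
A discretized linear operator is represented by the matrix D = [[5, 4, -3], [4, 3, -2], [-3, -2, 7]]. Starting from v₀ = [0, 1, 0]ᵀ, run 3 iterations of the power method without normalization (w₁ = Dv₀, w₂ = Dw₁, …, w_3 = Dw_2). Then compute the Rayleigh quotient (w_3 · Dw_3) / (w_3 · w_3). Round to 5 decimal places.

λ ≈ 11.19061

w1 = Dv₀ = (4, 3, -2)
w2 = Dw1 = (38, 29, -32)
w3 = Dw2 = (402, 303, -396)
Dw3 = (4410, 3309, -4584)
w3·Dw3 = 402·4410 + 303·3309 + (-396)·(-4584) = 4590711; w3·w3 = 402·402 + 303·303 + (-396)·(-396) = 410229
λ ≈ 4590711/410229 = 11.19061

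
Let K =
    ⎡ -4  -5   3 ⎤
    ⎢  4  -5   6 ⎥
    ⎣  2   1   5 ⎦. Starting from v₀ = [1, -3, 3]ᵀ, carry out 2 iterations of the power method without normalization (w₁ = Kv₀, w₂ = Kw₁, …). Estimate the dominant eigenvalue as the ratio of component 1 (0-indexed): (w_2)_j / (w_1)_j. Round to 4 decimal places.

λ ≈ -0.5676

w1 = Kv₀ = (20, 37, 14)
w2 = Kw1 = (-223, -21, 147)
Ratio at component: -21 / 37 = -0.5676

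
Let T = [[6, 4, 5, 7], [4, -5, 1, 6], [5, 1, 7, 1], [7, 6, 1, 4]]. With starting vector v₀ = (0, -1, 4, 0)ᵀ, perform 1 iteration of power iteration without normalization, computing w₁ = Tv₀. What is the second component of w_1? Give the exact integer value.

w1 = Tv₀ = (6·0 + 4·(-1) + 5·4 + 7·0; 4·0 + (-5)·(-1) + 1·4 + 6·0; 5·0 + 1·(-1) + 7·4 + 1·0; 7·0 + 6·(-1) + 1·4 + 4·0) = (16, 9, 27, -2)
The requested component of w1 is 9.

9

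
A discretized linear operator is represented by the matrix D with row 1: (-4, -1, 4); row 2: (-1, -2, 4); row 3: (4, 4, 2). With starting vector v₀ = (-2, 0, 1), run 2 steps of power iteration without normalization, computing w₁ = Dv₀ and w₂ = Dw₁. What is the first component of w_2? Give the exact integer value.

w1 = Dv₀ = ((-4)·(-2) + (-1)·0 + 4·1; (-1)·(-2) + (-2)·0 + 4·1; 4·(-2) + 4·0 + 2·1) = (12, 6, -6)
w2 = Dw1 = ((-4)·12 + (-1)·6 + 4·(-6); (-1)·12 + (-2)·6 + 4·(-6); 4·12 + 4·6 + 2·(-6)) = (-78, -48, 60)
The requested component of w2 is -78.

-78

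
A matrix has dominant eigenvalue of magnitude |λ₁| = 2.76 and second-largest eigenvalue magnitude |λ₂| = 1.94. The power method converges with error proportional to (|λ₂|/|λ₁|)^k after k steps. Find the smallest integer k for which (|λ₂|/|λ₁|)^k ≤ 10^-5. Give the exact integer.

33

|λ₂/λ₁| = 1.94/2.76 = 0.70290
Need k ≥ ln(10^-5) / ln(0.70290) = -11.5129 / -0.3525 ≈ 32.657
Smallest integer k satisfying the bound: 33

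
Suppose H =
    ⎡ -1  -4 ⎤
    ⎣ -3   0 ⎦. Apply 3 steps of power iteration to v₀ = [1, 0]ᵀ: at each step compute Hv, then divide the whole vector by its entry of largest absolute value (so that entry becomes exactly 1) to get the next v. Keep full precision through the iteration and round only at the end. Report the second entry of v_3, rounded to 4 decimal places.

1.0000

Hv0 = (-1.00000, -3.00000); divide by -3.00000 → v1 = (0.33333, 1.00000)
Hv1 = (-4.33333, -1.00000); divide by -4.33333 → v2 = (1.00000, 0.23077)
Hv2 = (-1.92308, -3.00000); divide by -3.00000 → v3 = (0.64103, 1.00000)
Requested entry of v3: -39/-39 = 1.0000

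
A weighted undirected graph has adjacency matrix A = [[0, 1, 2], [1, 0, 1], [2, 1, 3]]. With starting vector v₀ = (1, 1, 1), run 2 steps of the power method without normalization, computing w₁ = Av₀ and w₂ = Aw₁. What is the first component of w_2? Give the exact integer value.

14

w1 = Av₀ = (3, 2, 6)
w2 = Aw1 = (14, 9, 26)
The requested component of w2 is 14.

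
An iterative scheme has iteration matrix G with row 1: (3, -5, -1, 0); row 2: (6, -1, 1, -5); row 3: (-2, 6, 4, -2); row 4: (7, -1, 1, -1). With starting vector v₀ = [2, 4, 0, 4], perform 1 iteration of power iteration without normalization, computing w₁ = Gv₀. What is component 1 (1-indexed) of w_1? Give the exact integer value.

w1 = Gv₀ = (-14, -12, 12, 6)
The requested component of w1 is -14.

-14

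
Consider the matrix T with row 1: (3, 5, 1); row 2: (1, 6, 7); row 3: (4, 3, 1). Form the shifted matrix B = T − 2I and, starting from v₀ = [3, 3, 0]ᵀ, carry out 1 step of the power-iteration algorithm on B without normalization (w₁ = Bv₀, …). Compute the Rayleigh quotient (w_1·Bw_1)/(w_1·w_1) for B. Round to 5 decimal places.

7.51818

B = T − 2I has rows (1, 5, 1); (1, 4, 7); (4, 3, -1)
w1 = Bv₀ = (18, 15, 21)
Bw1 = (114, 225, 96)
w1·Bw1 = 7443; w1·w1 = 990; μ ≈ 7443/990 = 7.51818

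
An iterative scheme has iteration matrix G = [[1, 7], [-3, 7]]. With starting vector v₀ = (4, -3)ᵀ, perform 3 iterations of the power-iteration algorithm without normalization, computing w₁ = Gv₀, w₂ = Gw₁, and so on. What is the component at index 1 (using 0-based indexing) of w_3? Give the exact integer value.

-516

w1 = Gv₀ = (1·4 + 7·(-3); (-3)·4 + 7·(-3)) = (-17, -33)
w2 = Gw1 = (1·(-17) + 7·(-33); (-3)·(-17) + 7·(-33)) = (-248, -180)
w3 = Gw2 = (-1508, -516)
The requested component of w3 is -516.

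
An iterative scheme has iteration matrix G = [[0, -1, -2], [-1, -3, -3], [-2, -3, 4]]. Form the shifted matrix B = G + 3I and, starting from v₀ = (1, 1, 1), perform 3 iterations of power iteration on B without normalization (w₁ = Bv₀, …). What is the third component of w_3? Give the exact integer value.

B = G + 3I has rows (3, -1, -2); (-1, 0, -3); (-2, -3, 7)
w1 = Bv₀ = (3·1 + (-1)·1 + (-2)·1; (-1)·1 + 0·1 + (-3)·1; (-2)·1 + (-3)·1 + 7·1) = (0, -4, 2)
w2 = Bw1 = (3·0 + (-1)·(-4) + (-2)·2; (-1)·0 + 0·(-4) + (-3)·2; (-2)·0 + (-3)·(-4) + 7·2) = (0, -6, 26)
w3 = Bw2 = (-46, -78, 200)
Requested component of w3: 200

200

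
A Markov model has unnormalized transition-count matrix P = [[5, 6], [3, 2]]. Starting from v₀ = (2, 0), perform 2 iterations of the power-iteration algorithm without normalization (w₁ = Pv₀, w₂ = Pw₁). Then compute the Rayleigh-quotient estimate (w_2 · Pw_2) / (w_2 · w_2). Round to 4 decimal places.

λ ≈ 7.9712

w1 = Pv₀ = (5·2 + 6·0; 3·2 + 2·0) = (10, 6)
w2 = Pw1 = (5·10 + 6·6; 3·10 + 2·6) = (86, 42)
Pw2 = (682, 342)
w2·Pw2 = 86·682 + 42·342 = 73016; w2·w2 = 86·86 + 42·42 = 9160
λ ≈ 73016/9160 = 7.9712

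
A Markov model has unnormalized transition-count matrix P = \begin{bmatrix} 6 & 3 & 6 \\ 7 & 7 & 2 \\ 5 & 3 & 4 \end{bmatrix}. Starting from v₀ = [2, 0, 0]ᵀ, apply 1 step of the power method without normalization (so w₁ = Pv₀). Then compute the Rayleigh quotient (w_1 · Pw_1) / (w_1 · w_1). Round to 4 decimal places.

w1 = Pv₀ = (6·2 + 3·0 + 6·0; 7·2 + 7·0 + 2·0; 5·2 + 3·0 + 4·0) = (12, 14, 10)
Pw1 = (174, 202, 142)
w1·Pw1 = 12·174 + 14·202 + 10·142 = 6336; w1·w1 = 12·12 + 14·14 + 10·10 = 440
λ ≈ 6336/440 = 14.4000

λ ≈ 14.4000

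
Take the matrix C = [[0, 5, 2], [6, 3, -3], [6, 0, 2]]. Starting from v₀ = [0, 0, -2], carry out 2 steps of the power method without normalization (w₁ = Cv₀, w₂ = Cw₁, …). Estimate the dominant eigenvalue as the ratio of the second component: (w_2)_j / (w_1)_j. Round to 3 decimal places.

w1 = Cv₀ = (-4, 6, -4)
w2 = Cw1 = (22, 6, -32)
Ratio at component: 6 / 6 = 1.000

1.000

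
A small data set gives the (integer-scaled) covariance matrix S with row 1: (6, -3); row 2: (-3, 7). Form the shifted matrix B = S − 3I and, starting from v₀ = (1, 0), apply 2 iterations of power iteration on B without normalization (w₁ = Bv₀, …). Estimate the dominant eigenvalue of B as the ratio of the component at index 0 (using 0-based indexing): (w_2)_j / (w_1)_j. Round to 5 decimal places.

B = S − 3I has rows (3, -3); (-3, 4)
w1 = Bv₀ = (3·1 + (-3)·0; (-3)·1 + 4·0) = (3, -3)
w2 = Bw1 = (3·3 + (-3)·(-3); (-3)·3 + 4·(-3)) = (18, -21)
Ratio: 18/3 = 6.00000

6.00000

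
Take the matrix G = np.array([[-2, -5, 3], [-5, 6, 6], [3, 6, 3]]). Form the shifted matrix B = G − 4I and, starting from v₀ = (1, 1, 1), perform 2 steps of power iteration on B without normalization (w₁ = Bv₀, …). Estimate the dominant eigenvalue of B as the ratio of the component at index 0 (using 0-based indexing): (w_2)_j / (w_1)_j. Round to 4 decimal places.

μ ≈ -7.1250

B = G − 4I has rows (-6, -5, 3); (-5, 2, 6); (3, 6, -1)
w1 = Bv₀ = (-8, 3, 8)
w2 = Bw1 = (57, 94, -14)
Ratio: 57/-8 = -7.1250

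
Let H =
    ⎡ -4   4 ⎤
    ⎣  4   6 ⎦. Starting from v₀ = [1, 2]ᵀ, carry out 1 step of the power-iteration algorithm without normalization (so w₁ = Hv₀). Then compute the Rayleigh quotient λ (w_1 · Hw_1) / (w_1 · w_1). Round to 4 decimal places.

w1 = Hv₀ = (4, 16)
Hw1 = (48, 112)
w1·Hw1 = 4·48 + 16·112 = 1984; w1·w1 = 4·4 + 16·16 = 272
λ ≈ 1984/272 = 7.2941

λ ≈ 7.2941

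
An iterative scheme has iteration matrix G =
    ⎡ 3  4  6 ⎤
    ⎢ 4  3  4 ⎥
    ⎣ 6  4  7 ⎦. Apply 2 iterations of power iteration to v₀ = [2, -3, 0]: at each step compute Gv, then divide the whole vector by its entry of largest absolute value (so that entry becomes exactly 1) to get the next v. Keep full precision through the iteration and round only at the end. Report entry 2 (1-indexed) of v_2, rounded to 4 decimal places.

Gv0 = (-6.00000, -1.00000, 0.00000); divide by -6.00000 → v1 = (1.00000, 0.16667, 0.00000)
Gv1 = (3.66667, 4.50000, 6.66667); divide by 6.66667 → v2 = (0.55000, 0.67500, 1.00000)
Requested entry of v2: -27/-40 = 0.6750

0.6750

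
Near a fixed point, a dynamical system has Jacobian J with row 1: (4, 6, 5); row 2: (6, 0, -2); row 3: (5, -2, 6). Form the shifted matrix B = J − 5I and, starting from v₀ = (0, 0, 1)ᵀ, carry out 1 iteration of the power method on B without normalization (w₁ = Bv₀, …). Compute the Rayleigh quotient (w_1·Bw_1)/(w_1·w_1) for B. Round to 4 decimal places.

B = J − 5I has rows (-1, 6, 5); (6, -5, -2); (5, -2, 1)
w1 = Bv₀ = ((-1)·0 + 6·0 + 5·1; 6·0 + (-5)·0 + (-2)·1; 5·0 + (-2)·0 + 1·1) = (5, -2, 1)
Bw1 = (-12, 38, 30)
w1·Bw1 = -106; w1·w1 = 30; μ ≈ -106/30 = -3.5333

μ ≈ -3.5333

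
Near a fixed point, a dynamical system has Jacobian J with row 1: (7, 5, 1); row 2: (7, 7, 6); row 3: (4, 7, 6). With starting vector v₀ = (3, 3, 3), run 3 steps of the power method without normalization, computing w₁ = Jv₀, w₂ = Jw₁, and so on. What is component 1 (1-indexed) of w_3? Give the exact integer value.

w1 = Jv₀ = (39, 60, 51)
w2 = Jw1 = (624, 999, 882)
w3 = Jw2 = (10245, 16653, 14781)
The requested component of w3 is 10245.

10245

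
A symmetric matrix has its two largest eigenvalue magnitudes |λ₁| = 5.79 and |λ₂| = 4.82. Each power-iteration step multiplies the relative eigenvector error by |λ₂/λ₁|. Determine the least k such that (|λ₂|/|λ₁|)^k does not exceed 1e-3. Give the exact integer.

38

|λ₂/λ₁| = 4.82/5.79 = 0.83247
Need k ≥ ln(1e-3) / ln(0.83247) = -6.9078 / -0.1834 ≈ 37.674
Smallest integer k satisfying the bound: 38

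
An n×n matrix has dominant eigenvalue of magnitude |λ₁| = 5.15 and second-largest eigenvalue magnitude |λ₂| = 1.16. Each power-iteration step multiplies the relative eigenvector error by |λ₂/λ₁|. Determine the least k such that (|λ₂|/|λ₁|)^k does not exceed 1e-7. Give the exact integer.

|λ₂/λ₁| = 1.16/5.15 = 0.22524
Need k ≥ ln(1e-7) / ln(0.22524) = -16.1181 / -1.4906 ≈ 10.813
Smallest integer k satisfying the bound: 11

11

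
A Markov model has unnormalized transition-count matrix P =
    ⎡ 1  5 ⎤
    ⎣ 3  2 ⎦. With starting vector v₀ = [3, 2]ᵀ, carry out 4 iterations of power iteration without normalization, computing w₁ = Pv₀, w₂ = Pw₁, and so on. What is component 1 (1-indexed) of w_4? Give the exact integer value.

w1 = Pv₀ = (13, 13)
w2 = Pw1 = (78, 65)
w3 = Pw2 = (403, 364)
w4 = Pw3 = (2223, 1937)
The requested component of w4 is 2223.

2223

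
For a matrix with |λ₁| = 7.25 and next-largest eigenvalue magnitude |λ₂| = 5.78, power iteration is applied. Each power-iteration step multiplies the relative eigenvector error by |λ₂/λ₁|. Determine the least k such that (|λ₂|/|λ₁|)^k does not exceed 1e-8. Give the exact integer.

82

|λ₂/λ₁| = 5.78/7.25 = 0.79724
Need k ≥ ln(1e-8) / ln(0.79724) = -18.4207 / -0.2266 ≈ 81.292
Smallest integer k satisfying the bound: 82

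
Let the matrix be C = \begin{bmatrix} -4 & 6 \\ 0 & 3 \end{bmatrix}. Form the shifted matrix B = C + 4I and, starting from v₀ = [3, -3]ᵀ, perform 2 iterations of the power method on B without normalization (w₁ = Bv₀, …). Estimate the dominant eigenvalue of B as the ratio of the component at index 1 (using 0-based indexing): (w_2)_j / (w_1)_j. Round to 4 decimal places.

μ ≈ 7.0000

B = C + 4I has rows (0, 6); (0, 7)
w1 = Bv₀ = (-18, -21)
w2 = Bw1 = (-126, -147)
Ratio: -147/-21 = 7.0000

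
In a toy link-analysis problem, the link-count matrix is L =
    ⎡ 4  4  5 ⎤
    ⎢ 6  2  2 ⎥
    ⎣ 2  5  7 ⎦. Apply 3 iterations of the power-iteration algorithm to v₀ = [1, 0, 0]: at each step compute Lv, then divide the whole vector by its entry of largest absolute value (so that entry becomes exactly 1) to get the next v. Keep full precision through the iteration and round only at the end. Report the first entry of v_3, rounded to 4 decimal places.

Lv0 = (4.00000, 6.00000, 2.00000); divide by 6.00000 → v1 = (0.66667, 1.00000, 0.33333)
Lv1 = (8.33333, 6.66667, 8.66667); divide by 8.66667 → v2 = (0.96154, 0.76923, 1.00000)
Lv2 = (11.92308, 9.30769, 12.76923); divide by 12.76923 → v3 = (0.93373, 0.72892, 1.00000)
Requested entry of v3: 620/664 = 0.9337

0.9337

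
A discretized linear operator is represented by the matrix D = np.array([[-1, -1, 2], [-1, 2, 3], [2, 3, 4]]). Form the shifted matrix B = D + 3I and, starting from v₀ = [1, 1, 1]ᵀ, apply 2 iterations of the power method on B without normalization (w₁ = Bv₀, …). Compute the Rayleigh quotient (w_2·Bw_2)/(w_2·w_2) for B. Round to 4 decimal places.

μ ≈ 9.3165

B = D + 3I has rows (2, -1, 2); (-1, 5, 3); (2, 3, 7)
w1 = Bv₀ = (2·1 + (-1)·1 + 2·1; (-1)·1 + 5·1 + 3·1; 2·1 + 3·1 + 7·1) = (3, 7, 12)
w2 = Bw1 = (2·3 + (-1)·7 + 2·12; (-1)·3 + 5·7 + 3·12; 2·3 + 3·7 + 7·12) = (23, 68, 111)
Bw2 = (200, 650, 1027)
w2·Bw2 = 162797; w2·w2 = 17474; μ ≈ 162797/17474 = 9.3165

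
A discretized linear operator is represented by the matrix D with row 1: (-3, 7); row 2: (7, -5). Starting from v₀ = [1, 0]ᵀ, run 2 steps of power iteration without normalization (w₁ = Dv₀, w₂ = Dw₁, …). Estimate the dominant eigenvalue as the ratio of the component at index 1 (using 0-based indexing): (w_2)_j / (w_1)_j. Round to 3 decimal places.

-8.000

w1 = Dv₀ = ((-3)·1 + 7·0; 7·1 + (-5)·0) = (-3, 7)
w2 = Dw1 = ((-3)·(-3) + 7·7; 7·(-3) + (-5)·7) = (58, -56)
Ratio at component: -56 / 7 = -8.000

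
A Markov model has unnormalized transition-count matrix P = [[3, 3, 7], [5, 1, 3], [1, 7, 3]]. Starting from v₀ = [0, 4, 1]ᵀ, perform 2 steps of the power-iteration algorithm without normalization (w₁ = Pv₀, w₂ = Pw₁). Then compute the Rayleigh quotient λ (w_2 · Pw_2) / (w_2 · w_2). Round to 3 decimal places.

10.141

w1 = Pv₀ = (3·0 + 3·4 + 7·1; 5·0 + 1·4 + 3·1; 1·0 + 7·4 + 3·1) = (19, 7, 31)
w2 = Pw1 = (3·19 + 3·7 + 7·31; 5·19 + 1·7 + 3·31; 1·19 + 7·7 + 3·31) = (295, 195, 161)
Pw2 = (2597, 2153, 2143)
w2·Pw2 = 295·2597 + 195·2153 + 161·2143 = 1530973; w2·w2 = 295·295 + 195·195 + 161·161 = 150971
λ ≈ 1530973/150971 = 10.141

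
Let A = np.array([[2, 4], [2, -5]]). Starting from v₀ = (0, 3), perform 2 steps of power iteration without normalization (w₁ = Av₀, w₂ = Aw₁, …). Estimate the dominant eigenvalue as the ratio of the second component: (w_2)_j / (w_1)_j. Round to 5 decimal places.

-6.60000

w1 = Av₀ = (2·0 + 4·3; 2·0 + (-5)·3) = (12, -15)
w2 = Aw1 = (2·12 + 4·(-15); 2·12 + (-5)·(-15)) = (-36, 99)
Ratio at component: 99 / -15 = -6.60000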